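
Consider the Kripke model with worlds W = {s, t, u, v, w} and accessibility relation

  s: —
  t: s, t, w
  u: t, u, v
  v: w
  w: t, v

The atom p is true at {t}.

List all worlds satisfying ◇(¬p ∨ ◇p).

s: no successors, so ◇(¬p ∨ ◇p) fails. ✗
t: successors {s, t, w}; ¬p ∨ ◇p there: s:T, t:T, w:T. ✓
u: successors {t, u, v}; ¬p ∨ ◇p there: t:T, u:T, v:T. ✓
v: successors {w}; ¬p ∨ ◇p there: w:T. ✓
w: successors {t, v}; ¬p ∨ ◇p there: t:T, v:T. ✓

{t, u, v, w}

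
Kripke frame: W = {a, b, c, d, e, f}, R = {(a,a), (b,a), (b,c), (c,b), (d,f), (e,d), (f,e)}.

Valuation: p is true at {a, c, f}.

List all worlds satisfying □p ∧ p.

{a}

a: □p is T, p is T. ✓
b: □p is T, p is F. ✗
c: □p is F, p is T. ✗
d: □p is T, p is F. ✗
e: □p is F, p is F. ✗
f: □p is F, p is T. ✗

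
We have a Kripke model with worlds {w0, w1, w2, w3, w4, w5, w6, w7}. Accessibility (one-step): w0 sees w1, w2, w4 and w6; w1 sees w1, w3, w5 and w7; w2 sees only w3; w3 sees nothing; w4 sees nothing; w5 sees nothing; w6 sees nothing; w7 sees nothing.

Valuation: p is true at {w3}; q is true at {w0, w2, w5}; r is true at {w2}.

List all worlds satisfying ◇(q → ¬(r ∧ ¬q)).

w0: successors {w1, w2, w4, w6}; q → ¬(r ∧ ¬q) there: w1:T, w2:T, w4:T, w6:T. ✓
w1: successors {w1, w3, w5, w7}; q → ¬(r ∧ ¬q) there: w1:T, w3:T, w5:T, w7:T. ✓
w2: successors {w3}; q → ¬(r ∧ ¬q) there: w3:T. ✓
w3: no successors, so ◇(q → ¬(r ∧ ¬q)) fails. ✗
w4: no successors, so ◇(q → ¬(r ∧ ¬q)) fails. ✗
w5: no successors, so ◇(q → ¬(r ∧ ¬q)) fails. ✗
w6: no successors, so ◇(q → ¬(r ∧ ¬q)) fails. ✗
w7: no successors, so ◇(q → ¬(r ∧ ¬q)) fails. ✗

{w0, w1, w2}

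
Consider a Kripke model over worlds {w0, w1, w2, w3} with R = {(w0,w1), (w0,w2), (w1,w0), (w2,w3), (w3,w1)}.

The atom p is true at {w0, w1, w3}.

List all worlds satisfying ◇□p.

w0: successors {w1, w2}; □p there: w1:T, w2:T. ✓
w1: successors {w0}; □p there: w0:F. ✗
w2: successors {w3}; □p there: w3:T. ✓
w3: successors {w1}; □p there: w1:T. ✓

{w0, w2, w3}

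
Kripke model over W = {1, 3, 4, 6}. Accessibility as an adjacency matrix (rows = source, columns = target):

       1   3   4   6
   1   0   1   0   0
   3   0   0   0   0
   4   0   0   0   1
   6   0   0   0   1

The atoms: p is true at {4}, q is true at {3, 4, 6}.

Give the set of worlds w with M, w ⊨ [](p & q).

{3}

1: successors {3}; p & q there: 3:F. ✗
3: no successors, so [](p & q) holds vacuously. ✓
4: successors {6}; p & q there: 6:F. ✗
6: successors {6}; p & q there: 6:F. ✗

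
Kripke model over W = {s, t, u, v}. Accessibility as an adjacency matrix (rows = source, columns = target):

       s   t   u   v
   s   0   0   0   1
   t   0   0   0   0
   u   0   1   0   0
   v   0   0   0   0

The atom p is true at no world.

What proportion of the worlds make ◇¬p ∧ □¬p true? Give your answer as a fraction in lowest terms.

s: ◇¬p is T, □¬p is T. ✓
t: ◇¬p is F, □¬p is T. ✗
u: ◇¬p is T, □¬p is T. ✓
v: ◇¬p is F, □¬p is T. ✗
That's 2 of 4 worlds, so 2/4 = 1/2.

1/2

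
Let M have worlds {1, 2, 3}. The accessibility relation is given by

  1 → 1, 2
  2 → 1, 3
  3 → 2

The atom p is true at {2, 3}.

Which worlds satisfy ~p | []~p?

{1}

1: ~p is T, []~p is F. ✓
2: ~p is F, []~p is F. ✗
3: ~p is F, []~p is F. ✗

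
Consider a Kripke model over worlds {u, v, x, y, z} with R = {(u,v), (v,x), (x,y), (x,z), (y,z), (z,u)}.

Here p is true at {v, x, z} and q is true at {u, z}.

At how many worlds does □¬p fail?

4

u: successors {v}; ¬p there: v:F. ✗
v: successors {x}; ¬p there: x:F. ✗
x: successors {y, z}; ¬p there: y:T, z:F. ✗
y: successors {z}; ¬p there: z:F. ✗
z: successors {u}; ¬p there: u:T. ✓
Satisfying worlds: {z}.
So □¬p fails at the other 4 worlds.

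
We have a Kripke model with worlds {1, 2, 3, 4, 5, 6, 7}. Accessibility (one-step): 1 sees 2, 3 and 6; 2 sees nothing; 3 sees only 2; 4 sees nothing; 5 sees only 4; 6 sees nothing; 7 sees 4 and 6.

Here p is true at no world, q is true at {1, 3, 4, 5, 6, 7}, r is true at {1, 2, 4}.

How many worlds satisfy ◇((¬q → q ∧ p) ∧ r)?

2

1: successors {2, 3, 6}; (¬q → q ∧ p) ∧ r there: 2:F, 3:F, 6:F. ✗
2: no successors, so ◇((¬q → q ∧ p) ∧ r) fails. ✗
3: successors {2}; (¬q → q ∧ p) ∧ r there: 2:F. ✗
4: no successors, so ◇((¬q → q ∧ p) ∧ r) fails. ✗
5: successors {4}; (¬q → q ∧ p) ∧ r there: 4:T. ✓
6: no successors, so ◇((¬q → q ∧ p) ∧ r) fails. ✗
7: successors {4, 6}; (¬q → q ∧ p) ∧ r there: 4:T, 6:F. ✓
Satisfying worlds: {5, 7}.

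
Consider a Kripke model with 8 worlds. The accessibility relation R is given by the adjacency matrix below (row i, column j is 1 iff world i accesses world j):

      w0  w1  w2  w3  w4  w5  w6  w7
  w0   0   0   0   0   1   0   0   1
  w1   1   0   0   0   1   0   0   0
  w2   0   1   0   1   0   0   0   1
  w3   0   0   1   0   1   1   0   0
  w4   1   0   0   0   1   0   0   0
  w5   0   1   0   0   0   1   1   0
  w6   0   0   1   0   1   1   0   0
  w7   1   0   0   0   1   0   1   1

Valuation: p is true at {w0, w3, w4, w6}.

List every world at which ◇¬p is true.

{w0, w2, w3, w5, w6, w7}

w0: successors {w4, w7}; ¬p there: w4:F, w7:T. ✓
w1: successors {w0, w4}; ¬p there: w0:F, w4:F. ✗
w2: successors {w1, w3, w7}; ¬p there: w1:T, w3:F, w7:T. ✓
w3: successors {w2, w4, w5}; ¬p there: w2:T, w4:F, w5:T. ✓
w4: successors {w0, w4}; ¬p there: w0:F, w4:F. ✗
w5: successors {w1, w5, w6}; ¬p there: w1:T, w5:T, w6:F. ✓
w6: successors {w2, w4, w5}; ¬p there: w2:T, w4:F, w5:T. ✓
w7: successors {w0, w4, w6, w7}; ¬p there: w0:F, w4:F, w6:F, w7:T. ✓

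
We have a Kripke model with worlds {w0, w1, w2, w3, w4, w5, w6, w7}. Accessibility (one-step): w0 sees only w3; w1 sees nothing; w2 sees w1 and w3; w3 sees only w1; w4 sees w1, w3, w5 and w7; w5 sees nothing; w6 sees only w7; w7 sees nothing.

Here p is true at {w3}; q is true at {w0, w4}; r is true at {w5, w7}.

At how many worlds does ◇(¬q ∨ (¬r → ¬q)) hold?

w0: successors {w3}; ¬q ∨ (¬r → ¬q) there: w3:T. ✓
w1: no successors, so ◇(¬q ∨ (¬r → ¬q)) fails. ✗
w2: successors {w1, w3}; ¬q ∨ (¬r → ¬q) there: w1:T, w3:T. ✓
w3: successors {w1}; ¬q ∨ (¬r → ¬q) there: w1:T. ✓
w4: successors {w1, w3, w5, w7}; ¬q ∨ (¬r → ¬q) there: w1:T, w3:T, w5:T, w7:T. ✓
w5: no successors, so ◇(¬q ∨ (¬r → ¬q)) fails. ✗
w6: successors {w7}; ¬q ∨ (¬r → ¬q) there: w7:T. ✓
w7: no successors, so ◇(¬q ∨ (¬r → ¬q)) fails. ✗
Satisfying worlds: {w0, w2, w3, w4, w6}.

5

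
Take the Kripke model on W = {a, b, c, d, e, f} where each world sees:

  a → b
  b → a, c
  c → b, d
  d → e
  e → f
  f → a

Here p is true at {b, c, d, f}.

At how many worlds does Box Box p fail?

a: successors {b}; Box p there: b:F. ✗
b: successors {a, c}; Box p there: a:T, c:T. ✓
c: successors {b, d}; Box p there: b:F, d:F. ✗
d: successors {e}; Box p there: e:T. ✓
e: successors {f}; Box p there: f:F. ✗
f: successors {a}; Box p there: a:T. ✓
Satisfying worlds: {b, d, f}.
So Box Box p fails at the other 3 worlds.

3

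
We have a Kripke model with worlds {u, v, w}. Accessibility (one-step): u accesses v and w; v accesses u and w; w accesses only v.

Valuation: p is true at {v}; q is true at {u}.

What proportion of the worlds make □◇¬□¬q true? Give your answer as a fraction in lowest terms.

u: successors {v, w}; ◇¬□¬q there: v:F, w:T. ✗
v: successors {u, w}; ◇¬□¬q there: u:T, w:T. ✓
w: successors {v}; ◇¬□¬q there: v:F. ✗
That's 1 of 3 worlds, so 1/3.

1/3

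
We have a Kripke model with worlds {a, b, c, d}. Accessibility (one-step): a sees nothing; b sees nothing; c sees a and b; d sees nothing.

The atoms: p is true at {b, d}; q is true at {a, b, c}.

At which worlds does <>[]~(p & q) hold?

a: no successors, so <>[]~(p & q) fails. ✗
b: no successors, so <>[]~(p & q) fails. ✗
c: successors {a, b}; []~(p & q) there: a:T, b:T. ✓
d: no successors, so <>[]~(p & q) fails. ✗

{c}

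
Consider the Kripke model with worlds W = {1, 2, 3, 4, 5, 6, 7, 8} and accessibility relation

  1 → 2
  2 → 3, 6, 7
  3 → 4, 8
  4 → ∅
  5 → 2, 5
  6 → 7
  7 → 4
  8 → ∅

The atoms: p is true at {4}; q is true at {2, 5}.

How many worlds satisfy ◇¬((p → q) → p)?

1: successors {2}; ¬((p → q) → p) there: 2:T. ✓
2: successors {3, 6, 7}; ¬((p → q) → p) there: 3:T, 6:T, 7:T. ✓
3: successors {4, 8}; ¬((p → q) → p) there: 4:F, 8:T. ✓
4: no successors, so ◇¬((p → q) → p) fails. ✗
5: successors {2, 5}; ¬((p → q) → p) there: 2:T, 5:T. ✓
6: successors {7}; ¬((p → q) → p) there: 7:T. ✓
7: successors {4}; ¬((p → q) → p) there: 4:F. ✗
8: no successors, so ◇¬((p → q) → p) fails. ✗
Satisfying worlds: {1, 2, 3, 5, 6}.

5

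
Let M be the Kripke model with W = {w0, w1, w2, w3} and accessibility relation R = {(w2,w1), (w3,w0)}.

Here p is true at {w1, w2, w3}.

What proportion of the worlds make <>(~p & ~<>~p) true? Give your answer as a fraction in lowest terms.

w0: no successors, so <>(~p & ~<>~p) fails. ✗
w1: no successors, so <>(~p & ~<>~p) fails. ✗
w2: successors {w1}; ~p & ~<>~p there: w1:F. ✗
w3: successors {w0}; ~p & ~<>~p there: w0:T. ✓
That's 1 of 4 worlds, so 1/4.

1/4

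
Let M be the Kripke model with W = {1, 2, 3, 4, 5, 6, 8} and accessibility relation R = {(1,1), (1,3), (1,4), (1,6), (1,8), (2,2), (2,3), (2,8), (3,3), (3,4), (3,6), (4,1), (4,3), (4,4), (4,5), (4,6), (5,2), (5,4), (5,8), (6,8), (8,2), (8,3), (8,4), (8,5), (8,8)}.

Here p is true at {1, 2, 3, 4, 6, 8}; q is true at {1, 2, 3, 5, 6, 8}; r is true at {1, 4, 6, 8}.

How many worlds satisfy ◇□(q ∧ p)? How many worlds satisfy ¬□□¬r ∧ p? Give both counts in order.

For ◇□(q ∧ p):
1: successors {1, 3, 4, 6, 8}; □(q ∧ p) there: 1:F, 3:F, 4:F, 6:T, 8:F. ✓
2: successors {2, 3, 8}; □(q ∧ p) there: 2:T, 3:F, 8:F. ✓
3: successors {3, 4, 6}; □(q ∧ p) there: 3:F, 4:F, 6:T. ✓
4: successors {1, 3, 4, 5, 6}; □(q ∧ p) there: 1:F, 3:F, 4:F, 5:F, 6:T. ✓
5: successors {2, 4, 8}; □(q ∧ p) there: 2:T, 4:F, 8:F. ✓
6: successors {8}; □(q ∧ p) there: 8:F. ✗
8: successors {2, 3, 4, 5, 8}; □(q ∧ p) there: 2:T, 3:F, 4:F, 5:F, 8:F. ✓
— 6 worlds.
For ¬□□¬r ∧ p:
1: ¬□□¬r is T, p is T. ✓
2: ¬□□¬r is T, p is T. ✓
3: ¬□□¬r is T, p is T. ✓
4: ¬□□¬r is T, p is T. ✓
5: ¬□□¬r is T, p is F. ✗
6: ¬□□¬r is T, p is T. ✓
8: ¬□□¬r is T, p is T. ✓
— 6 worlds.

6 and 6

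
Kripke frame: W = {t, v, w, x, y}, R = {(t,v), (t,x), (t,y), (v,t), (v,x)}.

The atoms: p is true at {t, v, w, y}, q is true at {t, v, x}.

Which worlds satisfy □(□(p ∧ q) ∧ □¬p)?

{w, x, y}

t: successors {v, x, y}; □(p ∧ q) ∧ □¬p there: v:F, x:T, y:T. ✗
v: successors {t, x}; □(p ∧ q) ∧ □¬p there: t:F, x:T. ✗
w: no successors, so □(□(p ∧ q) ∧ □¬p) holds vacuously. ✓
x: no successors, so □(□(p ∧ q) ∧ □¬p) holds vacuously. ✓
y: no successors, so □(□(p ∧ q) ∧ □¬p) holds vacuously. ✓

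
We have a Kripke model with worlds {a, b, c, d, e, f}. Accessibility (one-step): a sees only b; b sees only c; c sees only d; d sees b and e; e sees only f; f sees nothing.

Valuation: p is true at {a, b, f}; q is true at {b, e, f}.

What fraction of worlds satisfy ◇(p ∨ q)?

1/2

a: successors {b}; p ∨ q there: b:T. ✓
b: successors {c}; p ∨ q there: c:F. ✗
c: successors {d}; p ∨ q there: d:F. ✗
d: successors {b, e}; p ∨ q there: b:T, e:T. ✓
e: successors {f}; p ∨ q there: f:T. ✓
f: no successors, so ◇(p ∨ q) fails. ✗
That's 3 of 6 worlds, so 3/6 = 1/2.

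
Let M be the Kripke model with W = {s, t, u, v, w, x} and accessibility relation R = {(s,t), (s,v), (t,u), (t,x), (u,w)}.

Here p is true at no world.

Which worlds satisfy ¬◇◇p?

{s, t, u, v, w, x}

s: ◇◇p is F. ✓
t: ◇◇p is F. ✓
u: ◇◇p is F. ✓
v: ◇◇p is F. ✓
w: ◇◇p is F. ✓
x: ◇◇p is F. ✓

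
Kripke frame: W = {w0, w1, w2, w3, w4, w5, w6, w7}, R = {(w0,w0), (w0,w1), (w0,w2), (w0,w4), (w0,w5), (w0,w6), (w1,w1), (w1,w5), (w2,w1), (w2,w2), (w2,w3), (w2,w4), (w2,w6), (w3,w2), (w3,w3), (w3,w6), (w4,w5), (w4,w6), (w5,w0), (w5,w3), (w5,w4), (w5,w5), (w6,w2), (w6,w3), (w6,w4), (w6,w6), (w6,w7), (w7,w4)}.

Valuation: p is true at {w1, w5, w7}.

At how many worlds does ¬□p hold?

w0: □p is F. ✓
w1: □p is T. ✗
w2: □p is F. ✓
w3: □p is F. ✓
w4: □p is F. ✓
w5: □p is F. ✓
w6: □p is F. ✓
w7: □p is F. ✓
Satisfying worlds: {w0, w2, w3, w4, w5, w6, w7}.

7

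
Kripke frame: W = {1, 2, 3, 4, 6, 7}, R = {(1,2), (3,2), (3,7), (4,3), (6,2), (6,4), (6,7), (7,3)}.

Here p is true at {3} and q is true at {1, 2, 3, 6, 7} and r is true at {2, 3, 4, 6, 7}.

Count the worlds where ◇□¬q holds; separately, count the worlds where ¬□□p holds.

3 and 2

For ◇□¬q:
1: successors {2}; □¬q there: 2:T. ✓
2: no successors, so ◇□¬q fails. ✗
3: successors {2, 7}; □¬q there: 2:T, 7:F. ✓
4: successors {3}; □¬q there: 3:F. ✗
6: successors {2, 4, 7}; □¬q there: 2:T, 4:F, 7:F. ✓
7: successors {3}; □¬q there: 3:F. ✗
— 3 worlds.
For ¬□□p:
1: □□p is T. ✗
2: □□p is T. ✗
3: □□p is T. ✗
4: □□p is F. ✓
6: □□p is T. ✗
7: □□p is F. ✓
— 2 worlds.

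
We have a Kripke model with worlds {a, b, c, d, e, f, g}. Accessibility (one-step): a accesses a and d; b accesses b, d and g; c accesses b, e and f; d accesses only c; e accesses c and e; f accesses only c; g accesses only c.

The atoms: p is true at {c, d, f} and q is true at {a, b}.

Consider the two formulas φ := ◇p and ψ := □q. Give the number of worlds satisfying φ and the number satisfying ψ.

7 and 0

For ◇p:
a: successors {a, d}; p there: a:F, d:T. ✓
b: successors {b, d, g}; p there: b:F, d:T, g:F. ✓
c: successors {b, e, f}; p there: b:F, e:F, f:T. ✓
d: successors {c}; p there: c:T. ✓
e: successors {c, e}; p there: c:T, e:F. ✓
f: successors {c}; p there: c:T. ✓
g: successors {c}; p there: c:T. ✓
— 7 worlds.
For □q:
a: successors {a, d}; q there: a:T, d:F. ✗
b: successors {b, d, g}; q there: b:T, d:F, g:F. ✗
c: successors {b, e, f}; q there: b:T, e:F, f:F. ✗
d: successors {c}; q there: c:F. ✗
e: successors {c, e}; q there: c:F, e:F. ✗
f: successors {c}; q there: c:F. ✗
g: successors {c}; q there: c:F. ✗
— 0 worlds.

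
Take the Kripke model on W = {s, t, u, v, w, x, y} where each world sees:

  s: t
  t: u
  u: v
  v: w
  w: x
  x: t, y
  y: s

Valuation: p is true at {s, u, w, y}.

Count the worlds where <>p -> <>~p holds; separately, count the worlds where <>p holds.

For <>p -> <>~p:
s: <>p is F, <>~p is T. ✓
t: <>p is T, <>~p is F. ✗
u: <>p is F, <>~p is T. ✓
v: <>p is T, <>~p is F. ✗
w: <>p is F, <>~p is T. ✓
x: <>p is T, <>~p is T. ✓
y: <>p is T, <>~p is F. ✗
— 4 worlds.
For <>p:
s: successors {t}; p there: t:F. ✗
t: successors {u}; p there: u:T. ✓
u: successors {v}; p there: v:F. ✗
v: successors {w}; p there: w:T. ✓
w: successors {x}; p there: x:F. ✗
x: successors {t, y}; p there: t:F, y:T. ✓
y: successors {s}; p there: s:T. ✓
— 4 worlds.

4 and 4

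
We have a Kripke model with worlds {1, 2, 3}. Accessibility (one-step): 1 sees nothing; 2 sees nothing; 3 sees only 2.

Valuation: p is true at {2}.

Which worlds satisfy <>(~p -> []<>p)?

1: no successors, so <>(~p -> []<>p) fails. ✗
2: no successors, so <>(~p -> []<>p) fails. ✗
3: successors {2}; ~p -> []<>p there: 2:T. ✓

{3}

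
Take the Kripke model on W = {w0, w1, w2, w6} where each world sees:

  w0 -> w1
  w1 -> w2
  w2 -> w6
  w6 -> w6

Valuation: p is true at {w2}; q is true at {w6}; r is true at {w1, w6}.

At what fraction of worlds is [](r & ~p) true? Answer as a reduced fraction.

3/4

w0: successors {w1}; r & ~p there: w1:T. ✓
w1: successors {w2}; r & ~p there: w2:F. ✗
w2: successors {w6}; r & ~p there: w6:T. ✓
w6: successors {w6}; r & ~p there: w6:T. ✓
That's 3 of 4 worlds, so 3/4.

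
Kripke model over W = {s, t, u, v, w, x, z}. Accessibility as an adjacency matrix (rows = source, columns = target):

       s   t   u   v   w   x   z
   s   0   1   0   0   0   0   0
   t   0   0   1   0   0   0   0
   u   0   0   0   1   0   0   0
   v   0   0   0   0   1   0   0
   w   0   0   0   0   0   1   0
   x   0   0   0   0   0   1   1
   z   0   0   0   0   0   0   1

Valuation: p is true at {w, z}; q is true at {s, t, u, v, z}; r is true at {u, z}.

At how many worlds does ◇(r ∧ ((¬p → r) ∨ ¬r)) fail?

4

s: successors {t}; r ∧ ((¬p → r) ∨ ¬r) there: t:F. ✗
t: successors {u}; r ∧ ((¬p → r) ∨ ¬r) there: u:T. ✓
u: successors {v}; r ∧ ((¬p → r) ∨ ¬r) there: v:F. ✗
v: successors {w}; r ∧ ((¬p → r) ∨ ¬r) there: w:F. ✗
w: successors {x}; r ∧ ((¬p → r) ∨ ¬r) there: x:F. ✗
x: successors {x, z}; r ∧ ((¬p → r) ∨ ¬r) there: x:F, z:T. ✓
z: successors {z}; r ∧ ((¬p → r) ∨ ¬r) there: z:T. ✓
Satisfying worlds: {t, x, z}.
So ◇(r ∧ ((¬p → r) ∨ ¬r)) fails at the other 4 worlds.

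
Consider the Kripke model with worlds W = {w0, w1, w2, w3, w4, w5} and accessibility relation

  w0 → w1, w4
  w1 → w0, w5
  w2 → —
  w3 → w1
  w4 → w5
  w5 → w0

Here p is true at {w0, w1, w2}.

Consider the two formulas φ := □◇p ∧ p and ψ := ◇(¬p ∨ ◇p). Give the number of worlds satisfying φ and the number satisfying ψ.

For □◇p ∧ p:
w0: □◇p is F, p is T. ✗
w1: □◇p is T, p is T. ✓
w2: □◇p is T, p is T. ✓
w3: □◇p is T, p is F. ✗
w4: □◇p is T, p is F. ✗
w5: □◇p is T, p is F. ✗
— 2 worlds.
For ◇(¬p ∨ ◇p):
w0: successors {w1, w4}; ¬p ∨ ◇p there: w1:T, w4:T. ✓
w1: successors {w0, w5}; ¬p ∨ ◇p there: w0:T, w5:T. ✓
w2: no successors, so ◇(¬p ∨ ◇p) fails. ✗
w3: successors {w1}; ¬p ∨ ◇p there: w1:T. ✓
w4: successors {w5}; ¬p ∨ ◇p there: w5:T. ✓
w5: successors {w0}; ¬p ∨ ◇p there: w0:T. ✓
— 5 worlds.

2 and 5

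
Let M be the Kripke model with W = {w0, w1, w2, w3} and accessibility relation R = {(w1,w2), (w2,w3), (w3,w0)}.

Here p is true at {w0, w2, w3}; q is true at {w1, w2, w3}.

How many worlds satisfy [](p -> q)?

w0: no successors, so [](p -> q) holds vacuously. ✓
w1: successors {w2}; p -> q there: w2:T. ✓
w2: successors {w3}; p -> q there: w3:T. ✓
w3: successors {w0}; p -> q there: w0:F. ✗
Satisfying worlds: {w0, w1, w2}.

3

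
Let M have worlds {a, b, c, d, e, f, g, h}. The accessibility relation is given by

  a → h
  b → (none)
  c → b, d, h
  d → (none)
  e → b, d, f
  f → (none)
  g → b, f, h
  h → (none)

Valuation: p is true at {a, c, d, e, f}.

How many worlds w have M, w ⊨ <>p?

3

a: successors {h}; p there: h:F. ✗
b: no successors, so <>p fails. ✗
c: successors {b, d, h}; p there: b:F, d:T, h:F. ✓
d: no successors, so <>p fails. ✗
e: successors {b, d, f}; p there: b:F, d:T, f:T. ✓
f: no successors, so <>p fails. ✗
g: successors {b, f, h}; p there: b:F, f:T, h:F. ✓
h: no successors, so <>p fails. ✗
Satisfying worlds: {c, e, g}.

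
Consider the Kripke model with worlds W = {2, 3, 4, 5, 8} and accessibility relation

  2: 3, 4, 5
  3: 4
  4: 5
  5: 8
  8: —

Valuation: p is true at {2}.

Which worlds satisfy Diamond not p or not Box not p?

2: Diamond not p is T, not Box not p is F. ✓
3: Diamond not p is T, not Box not p is F. ✓
4: Diamond not p is T, not Box not p is F. ✓
5: Diamond not p is T, not Box not p is F. ✓
8: Diamond not p is F, not Box not p is F. ✗

{2, 3, 4, 5}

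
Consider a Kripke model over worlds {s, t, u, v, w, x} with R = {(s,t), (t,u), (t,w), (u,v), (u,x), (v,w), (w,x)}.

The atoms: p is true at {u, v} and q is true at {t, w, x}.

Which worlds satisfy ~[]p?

s: []p is F. ✓
t: []p is F. ✓
u: []p is F. ✓
v: []p is F. ✓
w: []p is F. ✓
x: []p is T. ✗

{s, t, u, v, w}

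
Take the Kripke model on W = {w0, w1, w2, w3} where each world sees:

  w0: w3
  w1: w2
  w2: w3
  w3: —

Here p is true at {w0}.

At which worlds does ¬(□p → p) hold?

w0: □p → p is T. ✗
w1: □p → p is T. ✗
w2: □p → p is T. ✗
w3: □p → p is F. ✓

{w3}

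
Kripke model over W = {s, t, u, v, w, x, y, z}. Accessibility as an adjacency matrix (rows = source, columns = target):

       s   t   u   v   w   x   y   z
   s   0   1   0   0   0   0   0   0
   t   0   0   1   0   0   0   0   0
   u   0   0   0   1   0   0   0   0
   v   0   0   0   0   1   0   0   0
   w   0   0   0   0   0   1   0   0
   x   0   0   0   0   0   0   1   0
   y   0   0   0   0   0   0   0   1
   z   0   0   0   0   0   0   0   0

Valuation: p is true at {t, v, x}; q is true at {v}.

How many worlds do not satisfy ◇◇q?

7

s: successors {t}; ◇q there: t:F. ✗
t: successors {u}; ◇q there: u:T. ✓
u: successors {v}; ◇q there: v:F. ✗
v: successors {w}; ◇q there: w:F. ✗
w: successors {x}; ◇q there: x:F. ✗
x: successors {y}; ◇q there: y:F. ✗
y: successors {z}; ◇q there: z:F. ✗
z: no successors, so ◇◇q fails. ✗
Satisfying worlds: {t}.
So ◇◇q fails at the other 7 worlds.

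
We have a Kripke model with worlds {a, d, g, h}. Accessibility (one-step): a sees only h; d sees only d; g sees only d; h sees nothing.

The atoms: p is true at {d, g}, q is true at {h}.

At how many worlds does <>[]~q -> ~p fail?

a: <>[]~q is T, ~p is T. ✓
d: <>[]~q is T, ~p is F. ✗
g: <>[]~q is T, ~p is F. ✗
h: <>[]~q is F, ~p is T. ✓
Satisfying worlds: {a, h}.
So <>[]~q -> ~p fails at the other 2 worlds.

2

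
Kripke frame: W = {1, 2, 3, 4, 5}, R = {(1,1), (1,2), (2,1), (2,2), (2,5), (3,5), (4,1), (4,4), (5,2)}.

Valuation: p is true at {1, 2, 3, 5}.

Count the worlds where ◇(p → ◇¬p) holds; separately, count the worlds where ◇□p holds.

For ◇(p → ◇¬p):
1: successors {1, 2}; p → ◇¬p there: 1:F, 2:F. ✗
2: successors {1, 2, 5}; p → ◇¬p there: 1:F, 2:F, 5:F. ✗
3: successors {5}; p → ◇¬p there: 5:F. ✗
4: successors {1, 4}; p → ◇¬p there: 1:F, 4:T. ✓
5: successors {2}; p → ◇¬p there: 2:F. ✗
— 1 world.
For ◇□p:
1: successors {1, 2}; □p there: 1:T, 2:T. ✓
2: successors {1, 2, 5}; □p there: 1:T, 2:T, 5:T. ✓
3: successors {5}; □p there: 5:T. ✓
4: successors {1, 4}; □p there: 1:T, 4:F. ✓
5: successors {2}; □p there: 2:T. ✓
— 5 worlds.

1 and 5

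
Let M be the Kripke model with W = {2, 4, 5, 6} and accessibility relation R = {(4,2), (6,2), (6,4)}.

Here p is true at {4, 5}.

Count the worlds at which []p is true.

2

2: no successors, so []p holds vacuously. ✓
4: successors {2}; p there: 2:F. ✗
5: no successors, so []p holds vacuously. ✓
6: successors {2, 4}; p there: 2:F, 4:T. ✗
Satisfying worlds: {2, 5}.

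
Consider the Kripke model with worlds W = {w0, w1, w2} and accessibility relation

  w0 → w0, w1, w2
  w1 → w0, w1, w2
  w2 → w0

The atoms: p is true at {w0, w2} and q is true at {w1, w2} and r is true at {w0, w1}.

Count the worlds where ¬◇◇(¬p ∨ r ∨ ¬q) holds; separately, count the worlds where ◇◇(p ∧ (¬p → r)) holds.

For ¬◇◇(¬p ∨ r ∨ ¬q):
w0: ◇◇(¬p ∨ r ∨ ¬q) is T. ✗
w1: ◇◇(¬p ∨ r ∨ ¬q) is T. ✗
w2: ◇◇(¬p ∨ r ∨ ¬q) is T. ✗
— 0 worlds.
For ◇◇(p ∧ (¬p → r)):
w0: successors {w0, w1, w2}; ◇(p ∧ (¬p → r)) there: w0:T, w1:T, w2:T. ✓
w1: successors {w0, w1, w2}; ◇(p ∧ (¬p → r)) there: w0:T, w1:T, w2:T. ✓
w2: successors {w0}; ◇(p ∧ (¬p → r)) there: w0:T. ✓
— 3 worlds.

0 and 3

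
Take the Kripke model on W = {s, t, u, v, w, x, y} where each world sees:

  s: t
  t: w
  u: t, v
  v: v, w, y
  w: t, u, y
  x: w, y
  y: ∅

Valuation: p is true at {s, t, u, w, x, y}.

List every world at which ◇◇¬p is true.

s: successors {t}; ◇¬p there: t:F. ✗
t: successors {w}; ◇¬p there: w:F. ✗
u: successors {t, v}; ◇¬p there: t:F, v:T. ✓
v: successors {v, w, y}; ◇¬p there: v:T, w:F, y:F. ✓
w: successors {t, u, y}; ◇¬p there: t:F, u:T, y:F. ✓
x: successors {w, y}; ◇¬p there: w:F, y:F. ✗
y: no successors, so ◇◇¬p fails. ✗

{u, v, w}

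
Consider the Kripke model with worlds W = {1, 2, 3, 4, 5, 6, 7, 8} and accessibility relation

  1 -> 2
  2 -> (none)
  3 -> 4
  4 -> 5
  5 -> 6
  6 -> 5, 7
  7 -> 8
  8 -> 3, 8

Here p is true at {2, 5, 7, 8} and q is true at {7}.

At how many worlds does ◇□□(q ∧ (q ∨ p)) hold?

1: successors {2}; □□(q ∧ (q ∨ p)) there: 2:T. ✓
2: no successors, so ◇□□(q ∧ (q ∨ p)) fails. ✗
3: successors {4}; □□(q ∧ (q ∨ p)) there: 4:F. ✗
4: successors {5}; □□(q ∧ (q ∨ p)) there: 5:F. ✗
5: successors {6}; □□(q ∧ (q ∨ p)) there: 6:F. ✗
6: successors {5, 7}; □□(q ∧ (q ∨ p)) there: 5:F, 7:F. ✗
7: successors {8}; □□(q ∧ (q ∨ p)) there: 8:F. ✗
8: successors {3, 8}; □□(q ∧ (q ∨ p)) there: 3:F, 8:F. ✗
Satisfying worlds: {1}.

1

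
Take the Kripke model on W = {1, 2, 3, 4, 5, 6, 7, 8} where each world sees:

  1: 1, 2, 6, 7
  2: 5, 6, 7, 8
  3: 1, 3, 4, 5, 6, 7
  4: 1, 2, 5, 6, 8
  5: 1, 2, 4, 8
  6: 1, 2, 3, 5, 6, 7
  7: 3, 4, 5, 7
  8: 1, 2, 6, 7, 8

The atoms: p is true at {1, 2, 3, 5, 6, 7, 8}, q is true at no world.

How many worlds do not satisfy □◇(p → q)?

8

1: successors {1, 2, 6, 7}; ◇(p → q) there: 1:F, 2:F, 6:F, 7:T. ✗
2: successors {5, 6, 7, 8}; ◇(p → q) there: 5:T, 6:F, 7:T, 8:F. ✗
3: successors {1, 3, 4, 5, 6, 7}; ◇(p → q) there: 1:F, 3:T, 4:F, 5:T, 6:F, 7:T. ✗
4: successors {1, 2, 5, 6, 8}; ◇(p → q) there: 1:F, 2:F, 5:T, 6:F, 8:F. ✗
5: successors {1, 2, 4, 8}; ◇(p → q) there: 1:F, 2:F, 4:F, 8:F. ✗
6: successors {1, 2, 3, 5, 6, 7}; ◇(p → q) there: 1:F, 2:F, 3:T, 5:T, 6:F, 7:T. ✗
7: successors {3, 4, 5, 7}; ◇(p → q) there: 3:T, 4:F, 5:T, 7:T. ✗
8: successors {1, 2, 6, 7, 8}; ◇(p → q) there: 1:F, 2:F, 6:F, 7:T, 8:F. ✗
Satisfying worlds: ∅.
So □◇(p → q) fails at the other 8 worlds.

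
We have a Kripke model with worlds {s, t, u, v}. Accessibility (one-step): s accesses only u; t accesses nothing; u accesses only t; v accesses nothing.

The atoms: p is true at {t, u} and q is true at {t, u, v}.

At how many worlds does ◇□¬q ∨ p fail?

2

s: ◇□¬q is F, p is F. ✗
t: ◇□¬q is F, p is T. ✓
u: ◇□¬q is T, p is T. ✓
v: ◇□¬q is F, p is F. ✗
Satisfying worlds: {t, u}.
So ◇□¬q ∨ p fails at the other 2 worlds.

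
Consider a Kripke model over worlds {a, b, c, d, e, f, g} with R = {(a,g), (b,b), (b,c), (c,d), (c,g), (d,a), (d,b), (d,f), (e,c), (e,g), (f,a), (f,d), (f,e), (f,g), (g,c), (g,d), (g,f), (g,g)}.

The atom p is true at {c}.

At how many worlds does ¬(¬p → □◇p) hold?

a: ¬p → □◇p is T. ✗
b: ¬p → □◇p is F. ✓
c: ¬p → □◇p is T. ✗
d: ¬p → □◇p is F. ✓
e: ¬p → □◇p is F. ✓
f: ¬p → □◇p is F. ✓
g: ¬p → □◇p is F. ✓
Satisfying worlds: {b, d, e, f, g}.

5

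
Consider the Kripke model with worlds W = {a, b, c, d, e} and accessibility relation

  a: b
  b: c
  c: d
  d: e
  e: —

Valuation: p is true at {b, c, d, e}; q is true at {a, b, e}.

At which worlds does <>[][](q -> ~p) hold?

a: successors {b}; [][](q -> ~p) there: b:T. ✓
b: successors {c}; [][](q -> ~p) there: c:F. ✗
c: successors {d}; [][](q -> ~p) there: d:T. ✓
d: successors {e}; [][](q -> ~p) there: e:T. ✓
e: no successors, so <>[][](q -> ~p) fails. ✗

{a, c, d}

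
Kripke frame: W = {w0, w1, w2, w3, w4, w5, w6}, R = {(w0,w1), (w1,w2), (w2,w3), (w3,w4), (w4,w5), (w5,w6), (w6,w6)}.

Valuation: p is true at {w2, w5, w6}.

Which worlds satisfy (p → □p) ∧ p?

{w5, w6}

w0: p → □p is T, p is F. ✗
w1: p → □p is T, p is F. ✗
w2: p → □p is F, p is T. ✗
w3: p → □p is T, p is F. ✗
w4: p → □p is T, p is F. ✗
w5: p → □p is T, p is T. ✓
w6: p → □p is T, p is T. ✓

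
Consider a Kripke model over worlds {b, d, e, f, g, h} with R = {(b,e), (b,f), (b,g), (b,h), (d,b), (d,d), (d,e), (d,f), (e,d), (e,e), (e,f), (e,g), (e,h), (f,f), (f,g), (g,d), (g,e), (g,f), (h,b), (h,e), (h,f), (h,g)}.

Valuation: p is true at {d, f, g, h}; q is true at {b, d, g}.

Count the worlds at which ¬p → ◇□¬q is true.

4

b: ¬p is T, ◇□¬q is F. ✗
d: ¬p is F, ◇□¬q is F. ✓
e: ¬p is T, ◇□¬q is F. ✗
f: ¬p is F, ◇□¬q is F. ✓
g: ¬p is F, ◇□¬q is F. ✓
h: ¬p is F, ◇□¬q is F. ✓
Satisfying worlds: {d, f, g, h}.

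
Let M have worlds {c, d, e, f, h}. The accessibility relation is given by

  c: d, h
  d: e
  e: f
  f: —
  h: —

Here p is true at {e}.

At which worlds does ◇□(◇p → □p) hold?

{c, d, e}

c: successors {d, h}; □(◇p → □p) there: d:T, h:T. ✓
d: successors {e}; □(◇p → □p) there: e:T. ✓
e: successors {f}; □(◇p → □p) there: f:T. ✓
f: no successors, so ◇□(◇p → □p) fails. ✗
h: no successors, so ◇□(◇p → □p) fails. ✗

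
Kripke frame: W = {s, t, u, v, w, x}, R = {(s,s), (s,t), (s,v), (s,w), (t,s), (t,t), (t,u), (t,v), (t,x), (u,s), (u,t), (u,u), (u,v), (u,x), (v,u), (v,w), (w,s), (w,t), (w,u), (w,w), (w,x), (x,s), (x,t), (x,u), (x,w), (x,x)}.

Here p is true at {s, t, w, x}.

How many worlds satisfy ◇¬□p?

6

s: successors {s, t, v, w}; ¬□p there: s:T, t:T, v:T, w:T. ✓
t: successors {s, t, u, v, x}; ¬□p there: s:T, t:T, u:T, v:T, x:T. ✓
u: successors {s, t, u, v, x}; ¬□p there: s:T, t:T, u:T, v:T, x:T. ✓
v: successors {u, w}; ¬□p there: u:T, w:T. ✓
w: successors {s, t, u, w, x}; ¬□p there: s:T, t:T, u:T, w:T, x:T. ✓
x: successors {s, t, u, w, x}; ¬□p there: s:T, t:T, u:T, w:T, x:T. ✓
Satisfying worlds: {s, t, u, v, w, x}.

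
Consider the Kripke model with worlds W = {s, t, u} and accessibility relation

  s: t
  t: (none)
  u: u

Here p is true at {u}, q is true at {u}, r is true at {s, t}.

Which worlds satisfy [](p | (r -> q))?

s: successors {t}; p | (r -> q) there: t:F. ✗
t: no successors, so [](p | (r -> q)) holds vacuously. ✓
u: successors {u}; p | (r -> q) there: u:T. ✓

{t, u}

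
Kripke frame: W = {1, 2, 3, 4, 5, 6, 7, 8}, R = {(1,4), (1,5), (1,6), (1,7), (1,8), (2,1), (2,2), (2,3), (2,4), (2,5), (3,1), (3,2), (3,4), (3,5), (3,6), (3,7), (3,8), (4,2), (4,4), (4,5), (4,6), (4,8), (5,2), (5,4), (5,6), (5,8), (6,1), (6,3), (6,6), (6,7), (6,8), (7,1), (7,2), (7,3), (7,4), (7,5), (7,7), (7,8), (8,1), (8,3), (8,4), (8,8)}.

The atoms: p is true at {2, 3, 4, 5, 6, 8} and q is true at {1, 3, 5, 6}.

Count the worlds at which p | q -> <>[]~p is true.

1: p | q is T, <>[]~p is F. ✗
2: p | q is T, <>[]~p is F. ✗
3: p | q is T, <>[]~p is F. ✗
4: p | q is T, <>[]~p is F. ✗
5: p | q is T, <>[]~p is F. ✗
6: p | q is T, <>[]~p is F. ✗
7: p | q is F, <>[]~p is F. ✓
8: p | q is T, <>[]~p is F. ✗
Satisfying worlds: {7}.

1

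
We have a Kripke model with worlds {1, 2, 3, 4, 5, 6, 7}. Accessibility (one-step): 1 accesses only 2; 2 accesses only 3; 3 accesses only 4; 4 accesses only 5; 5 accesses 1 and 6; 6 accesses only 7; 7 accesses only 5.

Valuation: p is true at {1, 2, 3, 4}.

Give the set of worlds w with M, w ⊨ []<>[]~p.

1: successors {2}; <>[]~p there: 2:F. ✗
2: successors {3}; <>[]~p there: 3:T. ✓
3: successors {4}; <>[]~p there: 4:F. ✗
4: successors {5}; <>[]~p there: 5:T. ✓
5: successors {1, 6}; <>[]~p there: 1:F, 6:T. ✗
6: successors {7}; <>[]~p there: 7:F. ✗
7: successors {5}; <>[]~p there: 5:T. ✓

{2, 4, 7}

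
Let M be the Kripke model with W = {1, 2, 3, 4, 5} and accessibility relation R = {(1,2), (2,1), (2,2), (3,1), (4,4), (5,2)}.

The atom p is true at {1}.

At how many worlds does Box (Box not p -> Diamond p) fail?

1: successors {2}; Box not p -> Diamond p there: 2:T. ✓
2: successors {1, 2}; Box not p -> Diamond p there: 1:F, 2:T. ✗
3: successors {1}; Box not p -> Diamond p there: 1:F. ✗
4: successors {4}; Box not p -> Diamond p there: 4:F. ✗
5: successors {2}; Box not p -> Diamond p there: 2:T. ✓
Satisfying worlds: {1, 5}.
So Box (Box not p -> Diamond p) fails at the other 3 worlds.

3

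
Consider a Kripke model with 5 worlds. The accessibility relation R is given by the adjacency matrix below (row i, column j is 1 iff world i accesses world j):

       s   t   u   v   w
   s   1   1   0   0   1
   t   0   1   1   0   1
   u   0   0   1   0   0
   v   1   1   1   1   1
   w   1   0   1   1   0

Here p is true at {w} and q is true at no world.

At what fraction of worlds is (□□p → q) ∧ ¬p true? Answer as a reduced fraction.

s: □□p → q is T, ¬p is T. ✓
t: □□p → q is T, ¬p is T. ✓
u: □□p → q is T, ¬p is T. ✓
v: □□p → q is T, ¬p is T. ✓
w: □□p → q is T, ¬p is F. ✗
That's 4 of 5 worlds, so 4/5.

4/5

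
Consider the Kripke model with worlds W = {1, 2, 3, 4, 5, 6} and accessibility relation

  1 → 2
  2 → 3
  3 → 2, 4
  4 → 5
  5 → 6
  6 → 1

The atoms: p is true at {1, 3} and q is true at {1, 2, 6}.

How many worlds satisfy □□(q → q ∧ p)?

1: successors {2}; □(q → q ∧ p) there: 2:T. ✓
2: successors {3}; □(q → q ∧ p) there: 3:F. ✗
3: successors {2, 4}; □(q → q ∧ p) there: 2:T, 4:T. ✓
4: successors {5}; □(q → q ∧ p) there: 5:F. ✗
5: successors {6}; □(q → q ∧ p) there: 6:T. ✓
6: successors {1}; □(q → q ∧ p) there: 1:F. ✗
Satisfying worlds: {1, 3, 5}.

3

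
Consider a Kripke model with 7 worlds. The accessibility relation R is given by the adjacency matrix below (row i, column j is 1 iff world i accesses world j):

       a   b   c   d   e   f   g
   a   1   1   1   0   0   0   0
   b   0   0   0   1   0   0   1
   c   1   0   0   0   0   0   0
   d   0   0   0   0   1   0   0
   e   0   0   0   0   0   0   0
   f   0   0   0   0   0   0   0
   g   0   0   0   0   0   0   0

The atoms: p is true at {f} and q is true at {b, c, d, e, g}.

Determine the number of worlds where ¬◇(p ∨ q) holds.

a: ◇(p ∨ q) is T. ✗
b: ◇(p ∨ q) is T. ✗
c: ◇(p ∨ q) is F. ✓
d: ◇(p ∨ q) is T. ✗
e: ◇(p ∨ q) is F. ✓
f: ◇(p ∨ q) is F. ✓
g: ◇(p ∨ q) is F. ✓
Satisfying worlds: {c, e, f, g}.

4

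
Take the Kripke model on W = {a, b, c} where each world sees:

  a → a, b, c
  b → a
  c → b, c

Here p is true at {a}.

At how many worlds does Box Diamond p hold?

1

a: successors {a, b, c}; Diamond p there: a:T, b:T, c:F. ✗
b: successors {a}; Diamond p there: a:T. ✓
c: successors {b, c}; Diamond p there: b:T, c:F. ✗
Satisfying worlds: {b}.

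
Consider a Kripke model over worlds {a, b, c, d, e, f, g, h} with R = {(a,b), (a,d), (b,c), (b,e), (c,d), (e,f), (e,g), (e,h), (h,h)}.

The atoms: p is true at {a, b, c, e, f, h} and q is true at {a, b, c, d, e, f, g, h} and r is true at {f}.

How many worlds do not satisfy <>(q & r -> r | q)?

3

a: successors {b, d}; q & r -> r | q there: b:T, d:T. ✓
b: successors {c, e}; q & r -> r | q there: c:T, e:T. ✓
c: successors {d}; q & r -> r | q there: d:T. ✓
d: no successors, so <>(q & r -> r | q) fails. ✗
e: successors {f, g, h}; q & r -> r | q there: f:T, g:T, h:T. ✓
f: no successors, so <>(q & r -> r | q) fails. ✗
g: no successors, so <>(q & r -> r | q) fails. ✗
h: successors {h}; q & r -> r | q there: h:T. ✓
Satisfying worlds: {a, b, c, e, h}.
So <>(q & r -> r | q) fails at the other 3 worlds.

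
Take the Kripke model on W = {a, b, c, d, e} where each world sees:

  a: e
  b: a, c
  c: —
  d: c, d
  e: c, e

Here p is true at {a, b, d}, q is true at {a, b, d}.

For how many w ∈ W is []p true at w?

a: successors {e}; p there: e:F. ✗
b: successors {a, c}; p there: a:T, c:F. ✗
c: no successors, so []p holds vacuously. ✓
d: successors {c, d}; p there: c:F, d:T. ✗
e: successors {c, e}; p there: c:F, e:F. ✗
Satisfying worlds: {c}.

1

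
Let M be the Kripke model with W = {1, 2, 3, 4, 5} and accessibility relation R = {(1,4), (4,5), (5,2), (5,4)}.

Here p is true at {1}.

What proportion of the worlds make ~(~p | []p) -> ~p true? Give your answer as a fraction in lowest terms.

1: ~(~p | []p) is T, ~p is F. ✗
2: ~(~p | []p) is F, ~p is T. ✓
3: ~(~p | []p) is F, ~p is T. ✓
4: ~(~p | []p) is F, ~p is T. ✓
5: ~(~p | []p) is F, ~p is T. ✓
That's 4 of 5 worlds, so 4/5.

4/5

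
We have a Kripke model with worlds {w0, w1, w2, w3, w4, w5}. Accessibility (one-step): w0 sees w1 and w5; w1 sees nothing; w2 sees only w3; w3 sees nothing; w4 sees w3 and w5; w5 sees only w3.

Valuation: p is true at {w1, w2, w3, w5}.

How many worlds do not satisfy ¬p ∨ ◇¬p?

4

w0: ¬p is T, ◇¬p is F. ✓
w1: ¬p is F, ◇¬p is F. ✗
w2: ¬p is F, ◇¬p is F. ✗
w3: ¬p is F, ◇¬p is F. ✗
w4: ¬p is T, ◇¬p is F. ✓
w5: ¬p is F, ◇¬p is F. ✗
Satisfying worlds: {w0, w4}.
So ¬p ∨ ◇¬p fails at the other 4 worlds.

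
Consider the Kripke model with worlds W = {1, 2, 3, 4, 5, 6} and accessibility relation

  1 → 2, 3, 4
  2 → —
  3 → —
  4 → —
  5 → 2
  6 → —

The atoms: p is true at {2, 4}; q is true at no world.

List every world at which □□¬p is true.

1: successors {2, 3, 4}; □¬p there: 2:T, 3:T, 4:T. ✓
2: no successors, so □□¬p holds vacuously. ✓
3: no successors, so □□¬p holds vacuously. ✓
4: no successors, so □□¬p holds vacuously. ✓
5: successors {2}; □¬p there: 2:T. ✓
6: no successors, so □□¬p holds vacuously. ✓

{1, 2, 3, 4, 5, 6}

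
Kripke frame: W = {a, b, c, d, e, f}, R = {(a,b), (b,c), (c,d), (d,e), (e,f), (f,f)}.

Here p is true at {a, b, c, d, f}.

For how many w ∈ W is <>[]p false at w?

a: successors {b}; []p there: b:T. ✓
b: successors {c}; []p there: c:T. ✓
c: successors {d}; []p there: d:F. ✗
d: successors {e}; []p there: e:T. ✓
e: successors {f}; []p there: f:T. ✓
f: successors {f}; []p there: f:T. ✓
Satisfying worlds: {a, b, d, e, f}.
So <>[]p fails at the other 1 world.

1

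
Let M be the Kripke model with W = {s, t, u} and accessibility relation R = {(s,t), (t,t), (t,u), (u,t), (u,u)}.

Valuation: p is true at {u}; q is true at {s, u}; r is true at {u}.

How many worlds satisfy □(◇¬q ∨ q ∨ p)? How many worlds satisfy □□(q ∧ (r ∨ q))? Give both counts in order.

3 and 0

For □(◇¬q ∨ q ∨ p):
s: successors {t}; ◇¬q ∨ q ∨ p there: t:T. ✓
t: successors {t, u}; ◇¬q ∨ q ∨ p there: t:T, u:T. ✓
u: successors {t, u}; ◇¬q ∨ q ∨ p there: t:T, u:T. ✓
— 3 worlds.
For □□(q ∧ (r ∨ q)):
s: successors {t}; □(q ∧ (r ∨ q)) there: t:F. ✗
t: successors {t, u}; □(q ∧ (r ∨ q)) there: t:F, u:F. ✗
u: successors {t, u}; □(q ∧ (r ∨ q)) there: t:F, u:F. ✗
— 0 worlds.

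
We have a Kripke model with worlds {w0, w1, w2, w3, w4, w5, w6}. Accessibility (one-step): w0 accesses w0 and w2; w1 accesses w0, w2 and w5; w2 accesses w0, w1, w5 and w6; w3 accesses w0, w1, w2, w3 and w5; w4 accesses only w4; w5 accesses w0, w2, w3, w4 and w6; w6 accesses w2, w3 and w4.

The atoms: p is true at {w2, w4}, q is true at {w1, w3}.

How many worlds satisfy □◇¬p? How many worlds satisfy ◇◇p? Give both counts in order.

For □◇¬p:
w0: successors {w0, w2}; ◇¬p there: w0:T, w2:T. ✓
w1: successors {w0, w2, w5}; ◇¬p there: w0:T, w2:T, w5:T. ✓
w2: successors {w0, w1, w5, w6}; ◇¬p there: w0:T, w1:T, w5:T, w6:T. ✓
w3: successors {w0, w1, w2, w3, w5}; ◇¬p there: w0:T, w1:T, w2:T, w3:T, w5:T. ✓
w4: successors {w4}; ◇¬p there: w4:F. ✗
w5: successors {w0, w2, w3, w4, w6}; ◇¬p there: w0:T, w2:T, w3:T, w4:F, w6:T. ✗
w6: successors {w2, w3, w4}; ◇¬p there: w2:T, w3:T, w4:F. ✗
— 4 worlds.
For ◇◇p:
w0: successors {w0, w2}; ◇p there: w0:T, w2:F. ✓
w1: successors {w0, w2, w5}; ◇p there: w0:T, w2:F, w5:T. ✓
w2: successors {w0, w1, w5, w6}; ◇p there: w0:T, w1:T, w5:T, w6:T. ✓
w3: successors {w0, w1, w2, w3, w5}; ◇p there: w0:T, w1:T, w2:F, w3:T, w5:T. ✓
w4: successors {w4}; ◇p there: w4:T. ✓
w5: successors {w0, w2, w3, w4, w6}; ◇p there: w0:T, w2:F, w3:T, w4:T, w6:T. ✓
w6: successors {w2, w3, w4}; ◇p there: w2:F, w3:T, w4:T. ✓
— 7 worlds.

4 and 7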